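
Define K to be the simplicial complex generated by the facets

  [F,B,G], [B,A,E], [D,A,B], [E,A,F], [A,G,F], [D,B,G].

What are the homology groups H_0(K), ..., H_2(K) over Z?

H_0 ≅ Z,  H_1 ≅ Z,  H_2 = 0.

Order the vertices as A < B < D < E < F < G. Listing each simplex with vertices in this order, K has dimension 2 with simplices:

  0-simplices (6): A, B, D, E, F, G
  1-simplices (12): AB, AD, AE, AF, AG, BD, BE, BF, BG, DG, EF, FG
  2-simplices (6): ABD, ABE, AEF, AFG, BDG, BFG

so the chain groups are C_0 ≅ Z^6, C_1 ≅ Z^12, C_2 ≅ Z^6.

The boundary map ∂_1: C_1 → C_0 sends each edge [p,q] (with p < q) to q − p.
This gives a 6×12 integer matrix of rank 5; reducing to Smith normal form yields diagonal entries (1,1,1,1,1).

The boundary map ∂_2: C_2 → C_1 acts by ∂[p,q,r] = [q,r] − [p,r] + [p,q]. For instance
  ∂AEF = EF − AF + AE,
  ∂BDG = DG − BG + BD.
The resulting 12×6 matrix has rank 6, and its Smith normal form has invariant factors (1,1,1,1,1,1).

Now H_k = ker ∂_k / im ∂_{k+1}, so:

  H_0: rank C_0 − rank ∂_1 = 6 − 5 = 1, and the invariant factors of ∂_1 are all 1, so H_0 ≅ Z.
  H_1: rank ker ∂_1 − rank ∂_2 = (12 − 5) − 6 = 1, and the invariant factors of ∂_2 are all 1, so H_1 ≅ Z.
  H_2: rank ker ∂_2 − rank ∂_3 = (6 − 6) − 0 = 0, and there is no ∂_3, so H_2 ≅ 0.

As a check, the Euler characteristic is 6 − 12 + 6 = 0, which agrees with 1 − 1 + 0 = 0.
(K is a triangulation of the cylinder S^1 x I.)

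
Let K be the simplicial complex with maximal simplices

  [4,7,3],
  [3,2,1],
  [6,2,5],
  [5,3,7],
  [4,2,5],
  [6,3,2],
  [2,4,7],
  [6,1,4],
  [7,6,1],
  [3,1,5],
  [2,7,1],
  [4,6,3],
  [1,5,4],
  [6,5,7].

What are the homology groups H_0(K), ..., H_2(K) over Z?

Take the total order 1 < 2 < 3 < 4 < 5 < 6 < 7 on the vertex set. Then K (dimension 2) consists of the simplices:

  0-simplices (7): [1], [2], [3], [4], [5], [6], [7]
  1-simplices (21): [1,2], [1,3], [1,4], [1,5], [1,6], [1,7], [2,3], [2,4], [2,5], [2,6], [2,7], [3,4], [3,5], [3,6], [3,7], [4,5], [4,6], [4,7], [5,6], [5,7], [6,7]
  2-simplices (14): [1,2,3], [1,2,7], [1,3,5], [1,4,5], [1,4,6], [1,6,7], [2,3,6], [2,4,5], [2,4,7], [2,5,6], [3,4,6], [3,4,7], [3,5,7], [5,6,7]

giving chain groups C_0 ≅ Z^7, C_1 ≅ Z^21, C_2 ≅ Z^14.

The boundary map ∂_1: C_1 → C_0 maps an edge to its endpoints' difference, ∂[p,q] = q − p. For instance
  ∂[3,5] = [5] − [3].
The 7×21 boundary matrix has rank 6 and Smith normal form diag(1,1,1,1,1,1).

Boundary ∂_2: C_2 → C_1 acts by ∂[p,q,r] = [q,r] − [p,r] + [p,q]. For instance
  ∂[3,5,7] = [5,7] − [3,7] + [3,5],
  ∂[1,4,6] = [4,6] − [1,6] + [1,4].
The resulting 21×14 matrix has rank 13, and its Smith normal form has invariant factors (1,1,1,1,1,1,1,1,1,1,1,1,1).

Reading off H_k = ker ∂_k / im ∂_{k+1}:

  H_0: rank C_0 − rank ∂_1 = 7 − 6 = 1, and the invariant factors of ∂_1 are all 1, so H_0 ≅ Z.
  H_1: rank ker ∂_1 − rank ∂_2 = (21 − 6) − 13 = 2, and the invariant factors of ∂_2 are all 1, so H_1 ≅ Z^2.
  H_2: rank ker ∂_2 − rank ∂_3 = (14 − 13) − 0 = 1, and there is no ∂_3, so H_2 ≅ Z.

As a check, the Euler characteristic is 7 − 21 + 14 = 0, which agrees with 1 − 2 + 1 = 0.
(K is a triangulation of the torus T^2.)

H_0 ≅ Z,  H_1 ≅ Z^2,  H_2 ≅ Z.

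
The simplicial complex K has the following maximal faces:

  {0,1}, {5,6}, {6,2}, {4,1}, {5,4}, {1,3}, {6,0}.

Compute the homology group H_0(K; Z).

H_0 = Z.

Take the total order 0 < 1 < 2 < 3 < 4 < 5 < 6 on the vertex set. Then K (dimension 1) consists of the simplices:

  0-simplices (7): [0], [1], [2], [3], [4], [5], [6]
  1-simplices (7): [0,1], [0,6], [1,3], [1,4], [2,6], [4,5], [5,6]

Hence C_0 ≅ Z^7, C_1 ≅ Z^7.

∂_1: C_1 → C_0 is given by ∂[p,q] = [q] − [p]. For instance
  ∂[4,5] = [5] − [4].
The resulting 7×7 matrix has rank 6, and its Smith normal form has invariant factors (1,1,1,1,1,1).

Now H_k = ker ∂_k / im ∂_{k+1}, so:

  H_0: rank C_0 − rank ∂_1 = 7 − 6 = 1, and the invariant factors of ∂_1 are all 1, so H_0 ≅ Z.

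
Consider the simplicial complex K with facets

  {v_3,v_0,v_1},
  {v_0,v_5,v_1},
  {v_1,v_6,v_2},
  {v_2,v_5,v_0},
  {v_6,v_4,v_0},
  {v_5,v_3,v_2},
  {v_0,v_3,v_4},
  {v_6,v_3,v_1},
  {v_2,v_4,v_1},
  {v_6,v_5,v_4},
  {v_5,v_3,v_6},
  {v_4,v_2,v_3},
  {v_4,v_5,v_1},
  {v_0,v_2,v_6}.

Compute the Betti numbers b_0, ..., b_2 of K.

b_0 = 1, b_1 = 2, b_2 = 1.

K has 7 vertices, 21 edges, 14 triangles.
rank ∂_0 = 0, rank ∂_1 = 6 ⇒ b_0 = 7 − 0 − 6 = 1; all invariant factors of ∂_1 are 1 so no torsion. So H_0 ≅ Z.
rank ∂_1 = 6, rank ∂_2 = 13 ⇒ b_1 = 21 − 6 − 13 = 2; all invariant factors of ∂_2 are 1 so no torsion. So H_1 ≅ Z^2.
rank ∂_2 = 13, rank ∂_3 = 0 ⇒ b_2 = 14 − 13 − 0 = 1. So H_2 ≅ Z.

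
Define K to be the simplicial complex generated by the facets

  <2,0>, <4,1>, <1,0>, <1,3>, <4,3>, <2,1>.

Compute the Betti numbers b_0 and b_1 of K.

Fix the vertex order 0 < 1 < 2 < 3 < 4 and write every simplex with vertices in increasing order. Then dim K = 1 and the simplices of K are:

  0-simplices (5): [0], [1], [2], [3], [4]
  1-simplices (6): [0,1], [0,2], [1,2], [1,3], [1,4], [3,4]

giving chain groups C_0 ≅ Z^5, C_1 ≅ Z^6.

The boundary map ∂_1: C_1 → C_0 is given by ∂[p,q] = [q] − [p]. For instance
  ∂[1,3] = [3] − [1].
This gives a 5×6 integer matrix of rank 4; reducing to Smith normal form yields diagonal entries (1,1,1,1).

Reading off H_k = ker ∂_k / im ∂_{k+1}:

  H_0: rank C_0 − rank ∂_1 = 5 − 4 = 1, and the invariant factors of ∂_1 are all 1, so H_0 = Z.
  H_1: rank ker ∂_1 − rank ∂_2 = (6 − 4) − 0 = 2, and there is no ∂_2, so H_1 = Z^2.

(K is a triangulation of a wedge of 2 circles.)

Hence the Betti numbers are b_0 = 1, b_1 = 2.

b_0 = 1, b_1 = 2.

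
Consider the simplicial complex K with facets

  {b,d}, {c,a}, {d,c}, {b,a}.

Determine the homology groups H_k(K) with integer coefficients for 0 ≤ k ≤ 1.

H_0 ≅ Z,  H_1 ≅ Z.

Fix the vertex order a < b < c < d and write every simplex with vertices in increasing order. Then dim K = 1 and the simplices of K are:

  0-simplices (4): a, b, c, d
  1-simplices (4): ab, ac, bd, cd

Hence C_0 ≅ Z^4, C_1 ≅ Z^4.

The boundary map ∂_1: C_1 → C_0 sends each edge [p,q] (with p < q) to q − p. For instance
  ∂cd = d − c.
As a 4×4 matrix over Z this has rank 3, with invariant factors (1,1,1).

Computing H_k = (kernel of ∂_k) / (image of ∂_{k+1}):

  H_0: rank C_0 − rank ∂_1 = 4 − 3 = 1, and the invariant factors of ∂_1 are all 1, so H_0 = Z.
  H_1: rank ker ∂_1 − rank ∂_2 = (4 − 3) − 0 = 1, and there is no ∂_2, so H_1 = Z.

As a check, the Euler characteristic is 4 − 4 = 0, which agrees with 1 − 1 = 0.
(K is a triangulation of the circle S^1.)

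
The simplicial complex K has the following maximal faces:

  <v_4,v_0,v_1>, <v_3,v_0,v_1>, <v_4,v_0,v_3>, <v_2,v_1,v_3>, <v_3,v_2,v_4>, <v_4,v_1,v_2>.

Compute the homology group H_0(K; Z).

H_0 ≅ Z.

Order the vertices as v_0 < v_1 < v_2 < v_3 < v_4. Listing each simplex with vertices in this order, K has dimension 2 with simplices:

  0-simplices (5): [v_0], [v_1], [v_2], [v_3], [v_4]
  1-simplices (9): [v_0,v_1], [v_0,v_3], [v_0,v_4], [v_1,v_2], [v_1,v_3], [v_1,v_4], [v_2,v_3], [v_2,v_4], [v_3,v_4]
  2-simplices (6): [v_0,v_1,v_3], [v_0,v_1,v_4], [v_0,v_3,v_4], [v_1,v_2,v_3], [v_1,v_2,v_4], [v_2,v_3,v_4]

giving chain groups C_0 ≅ Z^5, C_1 ≅ Z^9, C_2 ≅ Z^6.

Boundary ∂_1: C_1 → C_0 sends each edge [p,q] (with p < q) to q − p. For instance
  ∂[v_1,v_4] = [v_4] − [v_1].
The 5×9 boundary matrix has rank 4 and Smith normal form diag(1,1,1,1).

The boundary map ∂_2: C_2 → C_1 acts by ∂[p,q,r] = [q,r] − [p,r] + [p,q]. For instance
  ∂[v_1,v_2,v_3] = [v_2,v_3] − [v_1,v_3] + [v_1,v_2],
  ∂[v_0,v_1,v_3] = [v_1,v_3] − [v_0,v_3] + [v_0,v_1].
This gives a 9×6 integer matrix of rank 5; reducing to Smith normal form yields diagonal entries (1,1,1,1,1).

Computing H_k = (kernel of ∂_k) / (image of ∂_{k+1}):

  H_0: rank C_0 − rank ∂_1 = 5 − 4 = 1, and the invariant factors of ∂_1 are all 1, so H_0 ≅ Z.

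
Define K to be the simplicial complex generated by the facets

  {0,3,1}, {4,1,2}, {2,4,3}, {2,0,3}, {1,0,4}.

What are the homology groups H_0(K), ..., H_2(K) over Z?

H_0 ≅ Z,  H_1 ≅ Z,  H_2 = 0.

Order the vertices as 0 < 1 < 2 < 3 < 4. Listing each simplex with vertices in this order, K has dimension 2 with simplices:

  0-simplices (5): [0], [1], [2], [3], [4]
  1-simplices (10): [0,1], [0,2], [0,3], [0,4], [1,2], [1,3], [1,4], [2,3], [2,4], [3,4]
  2-simplices (5): [0,1,3], [0,1,4], [0,2,3], [1,2,4], [2,3,4]

Hence C_0 ≅ Z^5, C_1 ≅ Z^10, C_2 ≅ Z^5.

∂_1: C_1 → C_0 is given by ∂[p,q] = [q] − [p].
As a 5×10 matrix over Z this has rank 4, with invariant factors (1,1,1,1).

Boundary ∂_2: C_2 → C_1 maps a triangle to the signed sum of its edges. For instance
  ∂[0,2,3] = [2,3] − [0,3] + [0,2],
  ∂[2,3,4] = [3,4] − [2,4] + [2,3].
This gives a 10×5 integer matrix of rank 5; reducing to Smith normal form yields diagonal entries (1,1,1,1,1).

Reading off H_k = ker ∂_k / im ∂_{k+1}:

  H_0: rank C_0 − rank ∂_1 = 5 − 4 = 1, and the invariant factors of ∂_1 are all 1, so H_0 = Z.
  H_1: rank ker ∂_1 − rank ∂_2 = (10 − 4) − 5 = 1, and the invariant factors of ∂_2 are all 1, so H_1 = Z.
  H_2: rank ker ∂_2 − rank ∂_3 = (5 − 5) − 0 = 0, and there is no ∂_3, so H_2 = 0.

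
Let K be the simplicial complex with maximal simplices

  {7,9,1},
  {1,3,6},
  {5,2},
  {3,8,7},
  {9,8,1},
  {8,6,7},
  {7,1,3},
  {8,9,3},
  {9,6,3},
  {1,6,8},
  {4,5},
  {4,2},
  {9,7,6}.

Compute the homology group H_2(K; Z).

Take the total order 1 < 2 < 3 < 4 < 5 < 6 < 7 < 8 < 9 on the vertex set. Then K (dimension 2) consists of the simplices:

  0-simplices (9): [1], [2], [3], [4], [5], [6], [7], [8], [9]
  1-simplices (18): [1,3], [1,6], [1,7], [1,8], [1,9], [2,4], [2,5], [3,6], [3,7], [3,8], [3,9], [4,5], [6,7], [6,8], [6,9], [7,8], [7,9], [8,9]
  2-simplices (10): [1,3,6], [1,3,7], [1,6,8], [1,7,9], [1,8,9], [3,6,9], [3,7,8], [3,8,9], [6,7,8], [6,7,9]

Hence C_0 ≅ Z^9, C_1 ≅ Z^18, C_2 ≅ Z^10.

∂_1: C_1 → C_0 sends each edge [p,q] (with p < q) to q − p.
This gives a 9×18 integer matrix of rank 7; reducing to Smith normal form yields diagonal entries (1,1,1,1,1,1,1).

The boundary map ∂_2: C_2 → C_1 acts by ∂[p,q,r] = [q,r] − [p,r] + [p,q]. For instance
  ∂[6,7,9] = [7,9] − [6,9] + [6,7],
  ∂[1,3,6] = [3,6] − [1,6] + [1,3].
The 18×10 boundary matrix has rank 10 and Smith normal form diag(1,1,1,1,1,1,1,1,1,2).

From H_k ≅ ker(∂_k) / im(∂_{k+1}) we obtain:

  H_2: rank ker ∂_2 − rank ∂_3 = (10 − 10) − 0 = 0, and there is no ∂_3, so H_2 = 0.

H_2 = 0.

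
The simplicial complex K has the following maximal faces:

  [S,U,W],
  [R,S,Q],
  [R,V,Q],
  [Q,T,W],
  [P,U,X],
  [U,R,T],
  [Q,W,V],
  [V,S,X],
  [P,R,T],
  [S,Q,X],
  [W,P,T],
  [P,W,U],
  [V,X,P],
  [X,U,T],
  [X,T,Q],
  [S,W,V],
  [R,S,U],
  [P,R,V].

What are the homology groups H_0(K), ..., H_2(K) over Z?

We work with the vertex ordering P < Q < R < S < T < U < V < W < X. The simplices of K, each written with vertices in increasing order, are:

  0-simplices (9): P, Q, R, S, T, U, V, W, X
  1-simplices (27): PR, PT, PU, PV, PW, PX, QR, QS, QT, QV, QW, QX, RS, RT, RU, RV, SU, SV, SW, SX, TU, TW, TX, UW, UX, VW, VX
  2-simplices (18): PRT, PRV, PTW, PUW, PUX, PVX, QRS, QRV, QSX, QTW, QTX, QVW, RSU, RTU, SUW, SVW, SVX, TUX

Hence C_0 ≅ Z^9, C_1 ≅ Z^27, C_2 ≅ Z^18.

∂_1: C_1 → C_0 is given by ∂[p,q] = [q] − [p].
As a 9×27 matrix over Z this has rank 8, with invariant factors (1,1,1,1,1,1,1,1).

∂_2: C_2 → C_1 acts by ∂[p,q,r] = [q,r] − [p,r] + [p,q]. For instance
  ∂RTU = TU − RU + RT,
  ∂TUX = UX − TX + TU.
This gives a 27×18 integer matrix of rank 18; reducing to Smith normal form yields diagonal entries (1,1,1,1,1,1,1,1,1,1,1,1,1,1,1,1,1,2).

Now H_k = ker ∂_k / im ∂_{k+1}, so:

  H_0: rank C_0 − rank ∂_1 = 9 − 8 = 1, and the invariant factors of ∂_1 are all 1, so H_0 = Z.
  H_1: rank ker ∂_1 − rank ∂_2 = (27 − 8) − 18 = 1, and ∂_2 has invariant factor 2 > 1, so H_1 = Z ⊕ Z/2.
  H_2: rank ker ∂_2 − rank ∂_3 = (18 − 18) − 0 = 0, and there is no ∂_3, so H_2 = 0.

As a check, the Euler characteristic is 9 − 27 + 18 = 0, which agrees with 1 − 1 + 0 = 0.

H_0 ≅ Z,  H_1 ≅ Z ⊕ Z/2,  H_2 = 0.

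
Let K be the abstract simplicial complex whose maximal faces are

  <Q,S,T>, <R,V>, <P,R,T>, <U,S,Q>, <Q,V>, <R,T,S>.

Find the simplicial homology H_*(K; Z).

H_0 ≅ Z,  H_1 ≅ Z,  H_2 = 0.

K has 7 vertices, 11 edges, 4 triangles.
rank ∂_0 = 0, rank ∂_1 = 6 ⇒ b_0 = 7 − 0 − 6 = 1; all invariant factors of ∂_1 are 1 so no torsion. So H_0 = Z.
rank ∂_1 = 6, rank ∂_2 = 4 ⇒ b_1 = 11 − 6 − 4 = 1; all invariant factors of ∂_2 are 1 so no torsion. So H_1 = Z.
rank ∂_2 = 4, rank ∂_3 = 0 ⇒ b_2 = 4 − 4 − 0 = 0. So H_2 = 0.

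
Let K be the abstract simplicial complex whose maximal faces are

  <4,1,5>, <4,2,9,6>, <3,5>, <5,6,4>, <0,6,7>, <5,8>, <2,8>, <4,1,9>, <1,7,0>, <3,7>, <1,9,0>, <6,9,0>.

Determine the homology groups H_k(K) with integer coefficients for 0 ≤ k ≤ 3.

K has 10 vertices, 21 edges, 11 triangles, 1 3-simplex.
rank ∂_0 = 0, rank ∂_1 = 9 ⇒ b_0 = 10 − 0 − 9 = 1; all invariant factors of ∂_1 are 1 so no torsion. So H_0 ≅ Z.
rank ∂_1 = 9, rank ∂_2 = 10 ⇒ b_1 = 21 − 9 − 10 = 2; all invariant factors of ∂_2 are 1 so no torsion. So H_1 ≅ Z^2.
rank ∂_2 = 10, rank ∂_3 = 1 ⇒ b_2 = 11 − 10 − 1 = 0; all invariant factors of ∂_3 are 1 so no torsion. So H_2 ≅ 0.
rank ∂_3 = 1, rank ∂_4 = 0 ⇒ b_3 = 1 − 1 − 0 = 0. So H_3 ≅ 0.

H_0 ≅ Z,  H_1 ≅ Z^2,  H_2 = 0,  H_3 = 0.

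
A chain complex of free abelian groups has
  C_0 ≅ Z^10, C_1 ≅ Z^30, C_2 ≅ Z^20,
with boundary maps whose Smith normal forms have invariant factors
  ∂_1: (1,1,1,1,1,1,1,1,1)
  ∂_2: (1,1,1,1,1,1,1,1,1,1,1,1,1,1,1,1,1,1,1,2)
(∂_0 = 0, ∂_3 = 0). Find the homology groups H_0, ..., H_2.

H_0 ≅ Z,  H_1 ≅ Z ⊕ Z_2,  H_2 = 0.

H_0: b_0 = 10 − 0 − 9 = 1; torsion from ∂_1 factors > 1: none. So H_0 ≅ Z.
H_1: b_1 = 30 − 9 − 20 = 1; torsion from ∂_2 factors > 1: [2]. So H_1 ≅ Z ⊕ Z_2.
H_2: b_2 = 20 − 20 − 0 = 0; torsion from ∂_3 factors > 1: none. So H_2 ≅ 0.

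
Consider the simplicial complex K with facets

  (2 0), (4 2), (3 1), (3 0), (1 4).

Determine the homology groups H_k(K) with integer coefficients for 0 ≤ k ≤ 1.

H_0 ≅ Z,  H_1 ≅ Z.

Fix the vertex order 0 < 1 < 2 < 3 < 4 and write every simplex with vertices in increasing order. Then dim K = 1 and the simplices of K are:

  0-simplices (5): [0], [1], [2], [3], [4]
  1-simplices (5): [0,2], [0,3], [1,3], [1,4], [2,4]

Hence C_0 ≅ Z^5, C_1 ≅ Z^5.

∂_1: C_1 → C_0 maps an edge to its endpoints' difference, ∂[p,q] = q − p.
The 5×5 boundary matrix has rank 4 and Smith normal form diag(1,1,1,1).

Reading off H_k = ker ∂_k / im ∂_{k+1}:

  H_0: rank C_0 − rank ∂_1 = 5 − 4 = 1, and the invariant factors of ∂_1 are all 1, so H_0 = Z.
  H_1: rank ker ∂_1 − rank ∂_2 = (5 − 4) − 0 = 1, and there is no ∂_2, so H_1 = Z.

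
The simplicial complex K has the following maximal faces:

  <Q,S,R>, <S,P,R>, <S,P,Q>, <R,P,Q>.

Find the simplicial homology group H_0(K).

H_0 = Z.

K has 4 vertices, 6 edges, 4 triangles.
rank ∂_0 = 0, rank ∂_1 = 3 ⇒ b_0 = 4 − 0 − 3 = 1; all invariant factors of ∂_1 are 1 so no torsion. So H_0 ≅ Z.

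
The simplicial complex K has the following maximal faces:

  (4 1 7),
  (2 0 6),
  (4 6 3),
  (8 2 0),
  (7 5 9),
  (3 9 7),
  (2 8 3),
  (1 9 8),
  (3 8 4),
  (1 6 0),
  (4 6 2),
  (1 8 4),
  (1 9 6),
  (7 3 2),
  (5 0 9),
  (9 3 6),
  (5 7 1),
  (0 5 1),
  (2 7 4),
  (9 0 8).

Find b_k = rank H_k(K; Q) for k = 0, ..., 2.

b_0 = 1, b_1 = 1, b_2 = 0.

Take the total order 0 < 1 < 2 < 3 < 4 < 5 < 6 < 7 < 8 < 9 on the vertex set. Then K (dimension 2) consists of the simplices:

  0-simplices (10): [0], [1], [2], [3], [4], [5], [6], [7], [8], [9]
  1-simplices (30): (30 of them)
  2-simplices (20): (20 of them)

giving chain groups C_0 ≅ Z^10, C_1 ≅ Z^30, C_2 ≅ Z^20.

The boundary map ∂_1: C_1 → C_0 is given by ∂[p,q] = [q] − [p].
As a 10×30 matrix over Z this has rank 9, with invariant factors (1,1,1,1,1,1,1,1,1).

Boundary ∂_2: C_2 → C_1 sends each 2-simplex [p,q,r] to [q,r] − [p,r] + [p,q]. For instance
  ∂[2,3,8] = [3,8] − [2,8] + [2,3],
  ∂[2,4,6] = [4,6] − [2,6] + [2,4].
The resulting 30×20 matrix has rank 20, and its Smith normal form has invariant factors (1,1,1,1,1,1,1,1,1,1,1,1,1,1,1,1,1,1,1,2).

Computing H_k = (kernel of ∂_k) / (image of ∂_{k+1}):

  H_0: rank C_0 − rank ∂_1 = 10 − 9 = 1, and the invariant factors of ∂_1 are all 1, so H_0 ≅ Z.
  H_1: rank ker ∂_1 − rank ∂_2 = (30 − 9) − 20 = 1, and ∂_2 has invariant factor 2 > 1, so H_1 ≅ Z ⊕ Z/2.
  H_2: rank ker ∂_2 − rank ∂_3 = (20 − 20) − 0 = 0, and there is no ∂_3, so H_2 ≅ 0.

As a check, the Euler characteristic is 10 − 30 + 20 = 0, which agrees with 1 − 1 + 0 = 0.

Hence the Betti numbers are b_0 = 1, b_1 = 1, b_2 = 0.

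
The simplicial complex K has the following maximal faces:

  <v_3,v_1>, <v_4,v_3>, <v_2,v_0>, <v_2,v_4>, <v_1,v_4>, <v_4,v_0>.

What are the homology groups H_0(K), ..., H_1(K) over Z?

H_0 ≅ Z,  H_1 ≅ Z^2.

Order the vertices as v_0 < v_1 < v_2 < v_3 < v_4. Listing each simplex with vertices in this order, K has dimension 1 with simplices:

  0-simplices (5): [v_0], [v_1], [v_2], [v_3], [v_4]
  1-simplices (6): [v_0,v_2], [v_0,v_4], [v_1,v_3], [v_1,v_4], [v_2,v_4], [v_3,v_4]

Hence C_0 ≅ Z^5, C_1 ≅ Z^6.

Boundary ∂_1: C_1 → C_0 is given by ∂[p,q] = [q] − [p]. For instance
  ∂[v_1,v_3] = [v_3] − [v_1].
The 5×6 boundary matrix has rank 4 and Smith normal form diag(1,1,1,1).

Now H_k = ker ∂_k / im ∂_{k+1}, so:

  H_0: rank C_0 − rank ∂_1 = 5 − 4 = 1, and the invariant factors of ∂_1 are all 1, so H_0 = Z.
  H_1: rank ker ∂_1 − rank ∂_2 = (6 − 4) − 0 = 2, and there is no ∂_2, so H_1 = Z^2.

(K is a triangulation of a wedge of 2 circles.)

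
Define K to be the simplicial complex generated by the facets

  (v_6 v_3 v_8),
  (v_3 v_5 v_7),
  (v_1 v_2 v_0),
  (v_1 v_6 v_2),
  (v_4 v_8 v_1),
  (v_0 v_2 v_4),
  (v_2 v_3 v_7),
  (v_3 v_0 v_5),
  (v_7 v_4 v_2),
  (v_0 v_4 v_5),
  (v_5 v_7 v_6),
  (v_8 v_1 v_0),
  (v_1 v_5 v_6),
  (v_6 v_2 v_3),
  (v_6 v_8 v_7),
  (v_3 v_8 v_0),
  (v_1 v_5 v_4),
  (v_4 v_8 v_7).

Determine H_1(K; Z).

H_1 ≅ Z ⊕ Z/2.

Order the vertices as v_0 < v_1 < v_2 < v_3 < v_4 < v_5 < v_6 < v_7 < v_8. Listing each simplex with vertices in this order, K has dimension 2 with simplices:

  0-simplices (9): [v_0], [v_1], [v_2], [v_3], [v_4], [v_5], [v_6], [v_7], [v_8]
  1-simplices (27): (27 of them)
  2-simplices (18): (18 of them)

giving chain groups C_0 ≅ Z^9, C_1 ≅ Z^27, C_2 ≅ Z^18.

The boundary map ∂_1: C_1 → C_0 maps an edge to its endpoints' difference, ∂[p,q] = q − p.
The 9×27 boundary matrix has rank 8 and Smith normal form diag(1,1,1,1,1,1,1,1).

∂_2: C_2 → C_1 sends each 2-simplex [p,q,r] to [q,r] − [p,r] + [p,q]. For instance
  ∂[v_2,v_3,v_6] = [v_3,v_6] − [v_2,v_6] + [v_2,v_3],
  ∂[v_3,v_6,v_8] = [v_6,v_8] − [v_3,v_8] + [v_3,v_6].
This gives a 27×18 integer matrix of rank 18; reducing to Smith normal form yields diagonal entries (1,1,1,1,1,1,1,1,1,1,1,1,1,1,1,1,1,2).

Now H_k = ker ∂_k / im ∂_{k+1}, so:

  H_1: rank ker ∂_1 − rank ∂_2 = (27 − 8) − 18 = 1, and ∂_2 has invariant factor 2 > 1, so H_1 = Z ⊕ Z/2.

(K is a triangulation of the Klein bottle.)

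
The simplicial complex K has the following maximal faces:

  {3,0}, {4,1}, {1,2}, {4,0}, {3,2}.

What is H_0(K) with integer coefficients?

H_0 ≅ Z.

We work with the vertex ordering 0 < 1 < 2 < 3 < 4. The simplices of K, each written with vertices in increasing order, are:

  0-simplices (5): [0], [1], [2], [3], [4]
  1-simplices (5): [0,3], [0,4], [1,2], [1,4], [2,3]

Hence C_0 ≅ Z^5, C_1 ≅ Z^5.

The boundary map ∂_1: C_1 → C_0 is given by ∂[p,q] = [q] − [p]. For instance
  ∂[1,4] = [4] − [1].
As a 5×5 matrix over Z this has rank 4, with invariant factors (1,1,1,1).

Reading off H_k = ker ∂_k / im ∂_{k+1}:

  H_0: rank C_0 − rank ∂_1 = 5 − 4 = 1, and the invariant factors of ∂_1 are all 1, so H_0 = Z.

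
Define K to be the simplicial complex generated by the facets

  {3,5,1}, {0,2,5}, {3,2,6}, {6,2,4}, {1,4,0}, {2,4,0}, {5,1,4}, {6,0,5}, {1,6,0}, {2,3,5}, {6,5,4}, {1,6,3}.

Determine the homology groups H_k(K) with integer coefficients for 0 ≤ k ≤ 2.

Take the total order 0 < 1 < 2 < 3 < 4 < 5 < 6 on the vertex set. Then K (dimension 2) consists of the simplices:

  0-simplices (7): [0], [1], [2], [3], [4], [5], [6]
  1-simplices (18): [0,1], [0,2], [0,4], [0,5], [0,6], [1,3], [1,4], [1,5], [1,6], [2,3], [2,4], [2,5], [2,6], [3,5], [3,6], [4,5], [4,6], [5,6]
  2-simplices (12): [0,1,4], [0,1,6], [0,2,4], [0,2,5], [0,5,6], [1,3,5], [1,3,6], [1,4,5], [2,3,5], [2,3,6], [2,4,6], [4,5,6]

Hence C_0 ≅ Z^7, C_1 ≅ Z^18, C_2 ≅ Z^12.

The boundary map ∂_1: C_1 → C_0 is given by ∂[p,q] = [q] − [p].
The resulting 7×18 matrix has rank 6, and its Smith normal form has invariant factors (1,1,1,1,1,1).

∂_2: C_2 → C_1 sends each 2-simplex [p,q,r] to [q,r] − [p,r] + [p,q]. For instance
  ∂[1,3,5] = [3,5] − [1,5] + [1,3],
  ∂[1,4,5] = [4,5] − [1,5] + [1,4].
This gives a 18×12 integer matrix of rank 12; reducing to Smith normal form yields diagonal entries (1,1,1,1,1,1,1,1,1,1,1,2).

Now H_k = ker ∂_k / im ∂_{k+1}, so:

  H_0: rank C_0 − rank ∂_1 = 7 − 6 = 1, and the invariant factors of ∂_1 are all 1, so H_0 ≅ Z.
  H_1: rank ker ∂_1 − rank ∂_2 = (18 − 6) − 12 = 0, and ∂_2 has invariant factor 2 > 1, so H_1 ≅ Z_2.
  H_2: rank ker ∂_2 − rank ∂_3 = (12 − 12) − 0 = 0, and there is no ∂_3, so H_2 ≅ 0.

(K is a triangulation of the real projective plane RP^2.)

H_0 = Z,  H_1 = Z_2,  H_2 = 0.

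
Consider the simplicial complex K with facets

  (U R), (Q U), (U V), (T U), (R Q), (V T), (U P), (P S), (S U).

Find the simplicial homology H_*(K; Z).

K has 7 vertices, 9 edges.
rank ∂_0 = 0, rank ∂_1 = 6 ⇒ b_0 = 7 − 0 − 6 = 1; all invariant factors of ∂_1 are 1 so no torsion. So H_0 ≅ Z.
rank ∂_1 = 6, rank ∂_2 = 0 ⇒ b_1 = 9 − 6 − 0 = 3. So H_1 ≅ Z^3.

H_0 = Z,  H_1 = Z^3.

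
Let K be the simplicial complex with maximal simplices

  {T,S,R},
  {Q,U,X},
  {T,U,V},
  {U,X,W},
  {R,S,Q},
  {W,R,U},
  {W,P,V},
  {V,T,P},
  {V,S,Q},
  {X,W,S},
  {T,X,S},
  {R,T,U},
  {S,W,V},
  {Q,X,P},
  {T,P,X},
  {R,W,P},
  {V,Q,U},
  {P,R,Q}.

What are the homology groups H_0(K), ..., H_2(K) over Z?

Fix the vertex order P < Q < R < S < T < U < V < W < X and write every simplex with vertices in increasing order. Then dim K = 2 and the simplices of K are:

  0-simplices (9): P, Q, R, S, T, U, V, W, X
  1-simplices (27): PQ, PR, PT, PV, PW, PX, QR, QS, QU, QV, QX, RS, RT, RU, RW, ST, SV, SW, SX, TU, TV, TX, UV, UW, UX, VW, WX
  2-simplices (18): PQR, PQX, PRW, PTV, PTX, PVW, QRS, QSV, QUV, QUX, RST, RTU, RUW, STX, SVW, SWX, TUV, UWX

Hence C_0 ≅ Z^9, C_1 ≅ Z^27, C_2 ≅ Z^18.

Boundary ∂_1: C_1 → C_0 maps an edge to its endpoints' difference, ∂[p,q] = q − p. For instance
  ∂ST = T − S.
The 9×27 boundary matrix has rank 8 and Smith normal form diag(1,1,1,1,1,1,1,1).

Boundary ∂_2: C_2 → C_1 acts by ∂[p,q,r] = [q,r] − [p,r] + [p,q]. For instance
  ∂UWX = WX − UX + UW,
  ∂PVW = VW − PW + PV.
The resulting 27×18 matrix has rank 17, and its Smith normal form has invariant factors (1,1,1,1,1,1,1,1,1,1,1,1,1,1,1,1,1).

From H_k ≅ ker(∂_k) / im(∂_{k+1}) we obtain:

  H_0: rank C_0 − rank ∂_1 = 9 − 8 = 1, and the invariant factors of ∂_1 are all 1, so H_0 = Z.
  H_1: rank ker ∂_1 − rank ∂_2 = (27 − 8) − 17 = 2, and the invariant factors of ∂_2 are all 1, so H_1 = Z^2.
  H_2: rank ker ∂_2 − rank ∂_3 = (18 − 17) − 0 = 1, and there is no ∂_3, so H_2 = Z.

(K is a triangulation of the torus T^2.)

H_0 = Z,  H_1 = Z^2,  H_2 = Z.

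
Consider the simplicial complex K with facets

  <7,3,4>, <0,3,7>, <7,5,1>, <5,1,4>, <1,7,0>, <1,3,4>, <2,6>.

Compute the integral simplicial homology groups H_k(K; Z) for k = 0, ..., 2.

K has 8 vertices, 13 edges, 6 triangles.
rank ∂_0 = 0, rank ∂_1 = 6 ⇒ b_0 = 8 − 0 − 6 = 2; all invariant factors of ∂_1 are 1 so no torsion. So H_0 ≅ Z^2.
rank ∂_1 = 6, rank ∂_2 = 6 ⇒ b_1 = 13 − 6 − 6 = 1; all invariant factors of ∂_2 are 1 so no torsion. So H_1 ≅ Z.
rank ∂_2 = 6, rank ∂_3 = 0 ⇒ b_2 = 6 − 6 − 0 = 0. So H_2 ≅ 0.

H_0 ≅ Z^2,  H_1 ≅ Z,  H_2 = 0.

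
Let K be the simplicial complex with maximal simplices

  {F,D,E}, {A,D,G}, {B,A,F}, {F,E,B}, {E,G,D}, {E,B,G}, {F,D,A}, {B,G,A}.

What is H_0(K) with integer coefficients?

K has 6 vertices, 12 edges, 8 triangles.
rank ∂_0 = 0, rank ∂_1 = 5 ⇒ b_0 = 6 − 0 − 5 = 1; all invariant factors of ∂_1 are 1 so no torsion. So H_0 ≅ Z.

H_0 ≅ Z.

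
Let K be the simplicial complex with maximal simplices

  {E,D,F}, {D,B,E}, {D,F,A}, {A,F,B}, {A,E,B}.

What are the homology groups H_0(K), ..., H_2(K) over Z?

Order the vertices as A < B < D < E < F. Listing each simplex with vertices in this order, K has dimension 2 with simplices:

  0-simplices (5): A, B, D, E, F
  1-simplices (10): AB, AD, AE, AF, BD, BE, BF, DE, DF, EF
  2-simplices (5): ABE, ABF, ADF, BDE, DEF

Hence C_0 ≅ Z^5, C_1 ≅ Z^10, C_2 ≅ Z^5.

Boundary ∂_1: C_1 → C_0 maps an edge to its endpoints' difference, ∂[p,q] = q − p.
As a 5×10 matrix over Z this has rank 4, with invariant factors (1,1,1,1).

The boundary map ∂_2: C_2 → C_1 sends each 2-simplex [p,q,r] to [q,r] − [p,r] + [p,q]. For instance
  ∂BDE = DE − BE + BD,
  ∂ADF = DF − AF + AD.
The resulting 10×5 matrix has rank 5, and its Smith normal form has invariant factors (1,1,1,1,1).

From H_k ≅ ker(∂_k) / im(∂_{k+1}) we obtain:

  H_0: rank C_0 − rank ∂_1 = 5 − 4 = 1, and the invariant factors of ∂_1 are all 1, so H_0 ≅ Z.
  H_1: rank ker ∂_1 − rank ∂_2 = (10 − 4) − 5 = 1, and the invariant factors of ∂_2 are all 1, so H_1 ≅ Z.
  H_2: rank ker ∂_2 − rank ∂_3 = (5 − 5) − 0 = 0, and there is no ∂_3, so H_2 ≅ 0.

(K is a triangulation of the Möbius band.)

H_0 ≅ Z,  H_1 ≅ Z,  H_2 = 0.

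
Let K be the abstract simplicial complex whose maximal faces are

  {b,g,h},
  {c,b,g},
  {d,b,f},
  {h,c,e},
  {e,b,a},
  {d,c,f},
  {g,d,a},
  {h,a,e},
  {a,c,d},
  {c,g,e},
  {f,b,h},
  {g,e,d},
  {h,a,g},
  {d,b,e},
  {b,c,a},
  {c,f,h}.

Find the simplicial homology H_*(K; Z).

H_0 = Z,  H_1 = Z^2,  H_2 = Z.

We work with the vertex ordering a < b < c < d < e < f < g < h. The simplices of K, each written with vertices in increasing order, are:

  0-simplices (8): a, b, c, d, e, f, g, h
  1-simplices (24): ab, ac, ad, ae, ag, ah, bc, bd, be, bf, bg, bh, cd, ce, cf, cg, ch, de, df, dg, eg, eh, fh, gh
  2-simplices (16): abc, abe, acd, adg, aeh, agh, bcg, bde, bdf, bfh, bgh, cdf, ceg, ceh, cfh, deg

Hence C_0 ≅ Z^8, C_1 ≅ Z^24, C_2 ≅ Z^16.

The boundary map ∂_1: C_1 → C_0 is given by ∂[p,q] = [q] − [p].
This gives a 8×24 integer matrix of rank 7; reducing to Smith normal form yields diagonal entries (1,1,1,1,1,1,1).

∂_2: C_2 → C_1 acts by ∂[p,q,r] = [q,r] − [p,r] + [p,q]. For instance
  ∂ceh = eh − ch + ce,
  ∂abe = be − ae + ab.
As a 24×16 matrix over Z this has rank 15, with invariant factors (1,1,1,1,1,1,1,1,1,1,1,1,1,1,1).

From H_k ≅ ker(∂_k) / im(∂_{k+1}) we obtain:

  H_0: rank C_0 − rank ∂_1 = 8 − 7 = 1, and the invariant factors of ∂_1 are all 1, so H_0 ≅ Z.
  H_1: rank ker ∂_1 − rank ∂_2 = (24 − 7) − 15 = 2, and the invariant factors of ∂_2 are all 1, so H_1 ≅ Z^2.
  H_2: rank ker ∂_2 − rank ∂_3 = (16 − 15) − 0 = 1, and there is no ∂_3, so H_2 ≅ Z.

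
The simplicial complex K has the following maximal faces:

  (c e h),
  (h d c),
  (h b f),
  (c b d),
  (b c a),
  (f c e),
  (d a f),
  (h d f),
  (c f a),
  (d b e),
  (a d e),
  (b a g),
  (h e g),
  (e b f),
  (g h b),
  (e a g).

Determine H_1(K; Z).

Fix the vertex order a < b < c < d < e < f < g < h and write every simplex with vertices in increasing order. Then dim K = 2 and the simplices of K are:

  0-simplices (8): a, b, c, d, e, f, g, h
  1-simplices (24): ab, ac, ad, ae, af, ag, bc, bd, be, bf, bg, bh, cd, ce, cf, ch, de, df, dh, ef, eg, eh, fh, gh
  2-simplices (16): abc, abg, acf, ade, adf, aeg, bcd, bde, bef, bfh, bgh, cdh, cef, ceh, dfh, egh

Hence C_0 ≅ Z^8, C_1 ≅ Z^24, C_2 ≅ Z^16.

∂_1: C_1 → C_0 maps an edge to its endpoints' difference, ∂[p,q] = q − p. For instance
  ∂bf = f − b.
The 8×24 boundary matrix has rank 7 and Smith normal form diag(1,1,1,1,1,1,1).

The boundary map ∂_2: C_2 → C_1 acts by ∂[p,q,r] = [q,r] − [p,r] + [p,q]. For instance
  ∂abg = bg − ag + ab,
  ∂ade = de − ae + ad.
The resulting 24×16 matrix has rank 15, and its Smith normal form has invariant factors (1,1,1,1,1,1,1,1,1,1,1,1,1,1,1).

Now H_k = ker ∂_k / im ∂_{k+1}, so:

  H_1: rank ker ∂_1 − rank ∂_2 = (24 − 7) − 15 = 2, and the invariant factors of ∂_2 are all 1, so H_1 ≅ Z^2.

H_1 ≅ Z^2.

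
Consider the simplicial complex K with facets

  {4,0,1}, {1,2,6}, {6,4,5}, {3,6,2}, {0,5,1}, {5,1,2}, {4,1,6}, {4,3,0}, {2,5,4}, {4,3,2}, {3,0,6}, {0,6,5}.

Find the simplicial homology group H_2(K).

K has 7 vertices, 18 edges, 12 triangles.
rank ∂_2 = 12, rank ∂_3 = 0 ⇒ b_2 = 12 − 12 − 0 = 0. So H_2 = 0.

H_2 ≅ 0.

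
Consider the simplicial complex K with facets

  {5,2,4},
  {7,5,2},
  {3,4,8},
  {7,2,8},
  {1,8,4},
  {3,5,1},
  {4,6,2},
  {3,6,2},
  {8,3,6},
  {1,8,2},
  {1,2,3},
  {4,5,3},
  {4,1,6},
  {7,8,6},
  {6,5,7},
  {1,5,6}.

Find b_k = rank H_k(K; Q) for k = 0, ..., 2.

We work with the vertex ordering 1 < 2 < 3 < 4 < 5 < 6 < 7 < 8. The simplices of K, each written with vertices in increasing order, are:

  0-simplices (8): [1], [2], [3], [4], [5], [6], [7], [8]
  1-simplices (24): (24 of them)
  2-simplices (16): [1,2,3], [1,2,8], [1,3,5], [1,4,6], [1,4,8], [1,5,6], [2,3,6], [2,4,5], [2,4,6], [2,5,7], [2,7,8], [3,4,5], [3,4,8], [3,6,8], [5,6,7], [6,7,8]

so the chain groups are C_0 ≅ Z^8, C_1 ≅ Z^24, C_2 ≅ Z^16.

Boundary ∂_1: C_1 → C_0 maps an edge to its endpoints' difference, ∂[p,q] = q − p.
The resulting 8×24 matrix has rank 7, and its Smith normal form has invariant factors (1,1,1,1,1,1,1).

The boundary map ∂_2: C_2 → C_1 maps a triangle to the signed sum of its edges. For instance
  ∂[2,4,6] = [4,6] − [2,6] + [2,4],
  ∂[3,4,5] = [4,5] − [3,5] + [3,4].
This gives a 24×16 integer matrix of rank 15; reducing to Smith normal form yields diagonal entries (1,1,1,1,1,1,1,1,1,1,1,1,1,1,1).

Now H_k = ker ∂_k / im ∂_{k+1}, so:

  H_0: rank C_0 − rank ∂_1 = 8 − 7 = 1, and the invariant factors of ∂_1 are all 1, so H_0 ≅ Z.
  H_1: rank ker ∂_1 − rank ∂_2 = (24 − 7) − 15 = 2, and the invariant factors of ∂_2 are all 1, so H_1 ≅ Z^2.
  H_2: rank ker ∂_2 − rank ∂_3 = (16 − 15) − 0 = 1, and there is no ∂_3, so H_2 ≅ Z.

Hence the Betti numbers are b_0 = 1, b_1 = 2, b_2 = 1.

b_0 = 1, b_1 = 2, b_2 = 1.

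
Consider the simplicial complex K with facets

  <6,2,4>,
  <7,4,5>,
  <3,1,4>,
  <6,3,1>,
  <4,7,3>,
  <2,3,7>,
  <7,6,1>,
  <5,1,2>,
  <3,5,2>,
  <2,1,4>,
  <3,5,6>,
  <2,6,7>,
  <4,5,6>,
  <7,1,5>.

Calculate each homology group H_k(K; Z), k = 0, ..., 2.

H_0 ≅ Z,  H_1 ≅ Z^2,  H_2 ≅ Z.

Take the total order 1 < 2 < 3 < 4 < 5 < 6 < 7 on the vertex set. Then K (dimension 2) consists of the simplices:

  0-simplices (7): [1], [2], [3], [4], [5], [6], [7]
  1-simplices (21): [1,2], [1,3], [1,4], [1,5], [1,6], [1,7], [2,3], [2,4], [2,5], [2,6], [2,7], [3,4], [3,5], [3,6], [3,7], [4,5], [4,6], [4,7], [5,6], [5,7], [6,7]
  2-simplices (14): [1,2,4], [1,2,5], [1,3,4], [1,3,6], [1,5,7], [1,6,7], [2,3,5], [2,3,7], [2,4,6], [2,6,7], [3,4,7], [3,5,6], [4,5,6], [4,5,7]

giving chain groups C_0 ≅ Z^7, C_1 ≅ Z^21, C_2 ≅ Z^14.

The boundary map ∂_1: C_1 → C_0 is given by ∂[p,q] = [q] − [p]. For instance
  ∂[2,4] = [4] − [2].
The 7×21 boundary matrix has rank 6 and Smith normal form diag(1,1,1,1,1,1).

Boundary ∂_2: C_2 → C_1 acts by ∂[p,q,r] = [q,r] − [p,r] + [p,q]. For instance
  ∂[2,4,6] = [4,6] − [2,6] + [2,4],
  ∂[3,4,7] = [4,7] − [3,7] + [3,4].
This gives a 21×14 integer matrix of rank 13; reducing to Smith normal form yields diagonal entries (1,1,1,1,1,1,1,1,1,1,1,1,1).

From H_k ≅ ker(∂_k) / im(∂_{k+1}) we obtain:

  H_0: rank C_0 − rank ∂_1 = 7 − 6 = 1, and the invariant factors of ∂_1 are all 1, so H_0 ≅ Z.
  H_1: rank ker ∂_1 − rank ∂_2 = (21 − 6) − 13 = 2, and the invariant factors of ∂_2 are all 1, so H_1 ≅ Z^2.
  H_2: rank ker ∂_2 − rank ∂_3 = (14 − 13) − 0 = 1, and there is no ∂_3, so H_2 ≅ Z.

(K is a triangulation of the torus T^2.)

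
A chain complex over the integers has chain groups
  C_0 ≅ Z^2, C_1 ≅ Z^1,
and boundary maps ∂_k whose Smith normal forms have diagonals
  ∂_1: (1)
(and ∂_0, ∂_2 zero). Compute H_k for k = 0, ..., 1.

H_0: b_0 = 2 − 0 − 1 = 1; torsion from ∂_1 factors > 1: none. So H_0 ≅ Z.
H_1: b_1 = 1 − 1 − 0 = 0; torsion from ∂_2 factors > 1: none. So H_1 ≅ 0.

H_0 ≅ Z,  H_1 = 0.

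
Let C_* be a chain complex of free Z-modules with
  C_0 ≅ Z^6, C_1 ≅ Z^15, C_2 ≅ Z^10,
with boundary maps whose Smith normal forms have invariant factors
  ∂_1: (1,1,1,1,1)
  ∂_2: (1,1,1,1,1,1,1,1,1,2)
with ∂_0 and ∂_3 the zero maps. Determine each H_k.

H_0 ≅ Z,  H_1 ≅ Z/2,  H_2 = 0.

H_0: b_0 = 6 − 0 − 5 = 1; torsion from ∂_1 factors > 1: none. So H_0 ≅ Z.
H_1: b_1 = 15 − 5 − 10 = 0; torsion from ∂_2 factors > 1: [2]. So H_1 ≅ Z/2.
H_2: b_2 = 10 − 10 − 0 = 0; torsion from ∂_3 factors > 1: none. So H_2 ≅ 0.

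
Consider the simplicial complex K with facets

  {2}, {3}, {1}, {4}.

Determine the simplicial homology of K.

Order the vertices as 1 < 2 < 3 < 4. Listing each simplex with vertices in this order, K has dimension 0 with simplices:

  0-simplices (4): [1], [2], [3], [4]

giving chain groups C_0 ≅ Z^4.

Now H_k = ker ∂_k / im ∂_{k+1}, so:

  H_0: rank C_0 − rank ∂_1 = 4 − 0 = 4, and there is no ∂_1, so H_0 = Z^4.

H_0 = Z^4.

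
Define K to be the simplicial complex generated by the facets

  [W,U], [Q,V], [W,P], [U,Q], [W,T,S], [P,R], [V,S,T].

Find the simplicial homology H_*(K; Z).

H_0 = Z,  H_1 = Z,  H_2 = 0.

Fix the vertex order P < Q < R < S < T < U < V < W and write every simplex with vertices in increasing order. Then dim K = 2 and the simplices of K are:

  0-simplices (8): P, Q, R, S, T, U, V, W
  1-simplices (10): PR, PW, QU, QV, ST, SV, SW, TV, TW, UW
  2-simplices (2): STV, STW

Hence C_0 ≅ Z^8, C_1 ≅ Z^10, C_2 ≅ Z^2.

Boundary ∂_1: C_1 → C_0 maps an edge to its endpoints' difference, ∂[p,q] = q − p. For instance
  ∂QU = U − Q.
The resulting 8×10 matrix has rank 7, and its Smith normal form has invariant factors (1,1,1,1,1,1,1).

The boundary map ∂_2: C_2 → C_1 acts by ∂[p,q,r] = [q,r] − [p,r] + [p,q]. For instance
  ∂STW = TW − SW + ST,
  ∂STV = TV − SV + ST.
The 10×2 boundary matrix has rank 2 and Smith normal form diag(1,1).

Reading off H_k = ker ∂_k / im ∂_{k+1}:

  H_0: rank C_0 − rank ∂_1 = 8 − 7 = 1, and the invariant factors of ∂_1 are all 1, so H_0 ≅ Z.
  H_1: rank ker ∂_1 − rank ∂_2 = (10 − 7) − 2 = 1, and the invariant factors of ∂_2 are all 1, so H_1 ≅ Z.
  H_2: rank ker ∂_2 − rank ∂_3 = (2 − 2) − 0 = 0, and there is no ∂_3, so H_2 ≅ 0.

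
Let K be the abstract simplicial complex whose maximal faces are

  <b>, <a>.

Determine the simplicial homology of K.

H_0 ≅ Z^2.

We work with the vertex ordering a < b. The simplices of K, each written with vertices in increasing order, are:

  0-simplices (2): a, b

Hence C_0 ≅ Z^2.

Reading off H_k = ker ∂_k / im ∂_{k+1}:

  H_0: rank C_0 − rank ∂_1 = 2 − 0 = 2, and there is no ∂_1, so H_0 = Z^2.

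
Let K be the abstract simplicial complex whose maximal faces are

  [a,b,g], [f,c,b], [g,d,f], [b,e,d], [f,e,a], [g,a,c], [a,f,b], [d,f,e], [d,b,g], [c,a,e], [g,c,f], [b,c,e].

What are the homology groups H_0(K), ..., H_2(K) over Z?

H_0 ≅ Z,  H_1 ≅ Z/2Z,  H_2 = 0.

Take the total order a < b < c < d < e < f < g on the vertex set. Then K (dimension 2) consists of the simplices:

  0-simplices (7): a, b, c, d, e, f, g
  1-simplices (18): ab, ac, ae, af, ag, bc, bd, be, bf, bg, ce, cf, cg, de, df, dg, ef, fg
  2-simplices (12): abf, abg, ace, acg, aef, bce, bcf, bde, bdg, cfg, def, dfg

Hence C_0 ≅ Z^7, C_1 ≅ Z^18, C_2 ≅ Z^12.

Boundary ∂_1: C_1 → C_0 is given by ∂[p,q] = [q] − [p]. For instance
  ∂df = f − d.
As a 7×18 matrix over Z this has rank 6, with invariant factors (1,1,1,1,1,1).

The boundary map ∂_2: C_2 → C_1 acts by ∂[p,q,r] = [q,r] − [p,r] + [p,q]. For instance
  ∂def = ef − df + de,
  ∂bde = de − be + bd.
This gives a 18×12 integer matrix of rank 12; reducing to Smith normal form yields diagonal entries (1,1,1,1,1,1,1,1,1,1,1,2).

From H_k ≅ ker(∂_k) / im(∂_{k+1}) we obtain:

  H_0: rank C_0 − rank ∂_1 = 7 − 6 = 1, and the invariant factors of ∂_1 are all 1, so H_0 = Z.
  H_1: rank ker ∂_1 − rank ∂_2 = (18 − 6) − 12 = 0, and ∂_2 has invariant factor 2 > 1, so H_1 = Z/2Z.
  H_2: rank ker ∂_2 − rank ∂_3 = (12 − 12) − 0 = 0, and there is no ∂_3, so H_2 = 0.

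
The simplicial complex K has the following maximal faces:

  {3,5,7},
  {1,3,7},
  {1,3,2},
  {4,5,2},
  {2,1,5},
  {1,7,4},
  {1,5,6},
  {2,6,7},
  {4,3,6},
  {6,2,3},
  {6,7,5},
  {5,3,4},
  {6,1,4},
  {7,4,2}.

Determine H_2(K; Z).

Take the total order 1 < 2 < 3 < 4 < 5 < 6 < 7 on the vertex set. Then K (dimension 2) consists of the simplices:

  0-simplices (7): [1], [2], [3], [4], [5], [6], [7]
  1-simplices (21): [1,2], [1,3], [1,4], [1,5], [1,6], [1,7], [2,3], [2,4], [2,5], [2,6], [2,7], [3,4], [3,5], [3,6], [3,7], [4,5], [4,6], [4,7], [5,6], [5,7], [6,7]
  2-simplices (14): [1,2,3], [1,2,5], [1,3,7], [1,4,6], [1,4,7], [1,5,6], [2,3,6], [2,4,5], [2,4,7], [2,6,7], [3,4,5], [3,4,6], [3,5,7], [5,6,7]

Hence C_0 ≅ Z^7, C_1 ≅ Z^21, C_2 ≅ Z^14.

Boundary ∂_1: C_1 → C_0 maps an edge to its endpoints' difference, ∂[p,q] = q − p.
The 7×21 boundary matrix has rank 6 and Smith normal form diag(1,1,1,1,1,1).

∂_2: C_2 → C_1 acts by ∂[p,q,r] = [q,r] − [p,r] + [p,q]. For instance
  ∂[3,4,5] = [4,5] − [3,5] + [3,4],
  ∂[5,6,7] = [6,7] − [5,7] + [5,6].
The resulting 21×14 matrix has rank 13, and its Smith normal form has invariant factors (1,1,1,1,1,1,1,1,1,1,1,1,1).

Now H_k = ker ∂_k / im ∂_{k+1}, so:

  H_2: rank ker ∂_2 − rank ∂_3 = (14 − 13) − 0 = 1, and there is no ∂_3, so H_2 = Z.

(K is a triangulation of the torus T^2.)

H_2 ≅ Z.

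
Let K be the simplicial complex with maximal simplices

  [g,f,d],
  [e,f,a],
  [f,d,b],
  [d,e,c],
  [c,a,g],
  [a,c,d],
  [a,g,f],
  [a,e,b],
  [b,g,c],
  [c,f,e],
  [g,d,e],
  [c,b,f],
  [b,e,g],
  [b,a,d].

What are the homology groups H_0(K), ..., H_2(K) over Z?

H_0 ≅ Z,  H_1 ≅ Z^2,  H_2 ≅ Z.

We work with the vertex ordering a < b < c < d < e < f < g. The simplices of K, each written with vertices in increasing order, are:

  0-simplices (7): a, b, c, d, e, f, g
  1-simplices (21): ab, ac, ad, ae, af, ag, bc, bd, be, bf, bg, cd, ce, cf, cg, de, df, dg, ef, eg, fg
  2-simplices (14): abd, abe, acd, acg, aef, afg, bcf, bcg, bdf, beg, cde, cef, deg, dfg

Hence C_0 ≅ Z^7, C_1 ≅ Z^21, C_2 ≅ Z^14.

Boundary ∂_1: C_1 → C_0 sends each edge [p,q] (with p < q) to q − p. For instance
  ∂ac = c − a.
The 7×21 boundary matrix has rank 6 and Smith normal form diag(1,1,1,1,1,1).

The boundary map ∂_2: C_2 → C_1 maps a triangle to the signed sum of its edges. For instance
  ∂bdf = df − bf + bd,
  ∂acg = cg − ag + ac.
The 21×14 boundary matrix has rank 13 and Smith normal form diag(1,1,1,1,1,1,1,1,1,1,1,1,1).

From H_k ≅ ker(∂_k) / im(∂_{k+1}) we obtain:

  H_0: rank C_0 − rank ∂_1 = 7 − 6 = 1, and the invariant factors of ∂_1 are all 1, so H_0 = Z.
  H_1: rank ker ∂_1 − rank ∂_2 = (21 − 6) − 13 = 2, and the invariant factors of ∂_2 are all 1, so H_1 = Z^2.
  H_2: rank ker ∂_2 − rank ∂_3 = (14 − 13) − 0 = 1, and there is no ∂_3, so H_2 = Z.

As a check, the Euler characteristic is 7 − 21 + 14 = 0, which agrees with 1 − 2 + 1 = 0.
(K is a triangulation of the torus T^2.)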